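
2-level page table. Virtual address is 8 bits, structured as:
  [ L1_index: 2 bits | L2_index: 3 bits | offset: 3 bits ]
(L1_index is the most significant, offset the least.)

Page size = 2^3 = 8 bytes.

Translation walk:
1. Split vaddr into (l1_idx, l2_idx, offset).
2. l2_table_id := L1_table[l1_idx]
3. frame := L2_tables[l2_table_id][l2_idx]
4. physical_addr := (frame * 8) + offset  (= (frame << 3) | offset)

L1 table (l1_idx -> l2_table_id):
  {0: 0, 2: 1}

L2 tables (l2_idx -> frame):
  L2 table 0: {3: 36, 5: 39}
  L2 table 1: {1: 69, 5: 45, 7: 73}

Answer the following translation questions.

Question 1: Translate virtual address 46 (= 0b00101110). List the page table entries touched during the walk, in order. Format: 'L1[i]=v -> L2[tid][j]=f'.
Answer: L1[0]=0 -> L2[0][5]=39

Derivation:
vaddr = 46 = 0b00101110
Split: l1_idx=0, l2_idx=5, offset=6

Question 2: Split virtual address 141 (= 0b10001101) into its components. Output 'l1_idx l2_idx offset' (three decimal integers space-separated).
Answer: 2 1 5

Derivation:
vaddr = 141 = 0b10001101
  top 2 bits -> l1_idx = 2
  next 3 bits -> l2_idx = 1
  bottom 3 bits -> offset = 5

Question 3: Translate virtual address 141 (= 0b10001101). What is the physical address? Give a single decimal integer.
Answer: 557

Derivation:
vaddr = 141 = 0b10001101
Split: l1_idx=2, l2_idx=1, offset=5
L1[2] = 1
L2[1][1] = 69
paddr = 69 * 8 + 5 = 557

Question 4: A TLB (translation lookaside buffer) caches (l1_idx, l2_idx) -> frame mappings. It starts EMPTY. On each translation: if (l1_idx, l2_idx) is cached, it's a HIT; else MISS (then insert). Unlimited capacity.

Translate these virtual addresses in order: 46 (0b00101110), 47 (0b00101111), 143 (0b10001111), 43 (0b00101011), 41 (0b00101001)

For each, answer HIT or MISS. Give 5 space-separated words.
Answer: MISS HIT MISS HIT HIT

Derivation:
vaddr=46: (0,5) not in TLB -> MISS, insert
vaddr=47: (0,5) in TLB -> HIT
vaddr=143: (2,1) not in TLB -> MISS, insert
vaddr=43: (0,5) in TLB -> HIT
vaddr=41: (0,5) in TLB -> HIT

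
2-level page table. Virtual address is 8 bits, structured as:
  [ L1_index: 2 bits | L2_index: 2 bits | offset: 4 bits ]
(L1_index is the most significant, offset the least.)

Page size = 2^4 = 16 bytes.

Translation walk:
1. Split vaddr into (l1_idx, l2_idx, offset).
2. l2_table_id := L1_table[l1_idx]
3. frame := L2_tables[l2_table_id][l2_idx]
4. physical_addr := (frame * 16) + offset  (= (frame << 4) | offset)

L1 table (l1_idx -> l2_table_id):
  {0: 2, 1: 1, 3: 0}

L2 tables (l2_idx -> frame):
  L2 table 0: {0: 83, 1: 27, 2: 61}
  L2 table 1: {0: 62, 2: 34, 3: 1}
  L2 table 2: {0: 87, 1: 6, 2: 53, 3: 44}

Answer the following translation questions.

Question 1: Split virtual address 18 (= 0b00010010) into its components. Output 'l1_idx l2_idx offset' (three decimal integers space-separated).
vaddr = 18 = 0b00010010
  top 2 bits -> l1_idx = 0
  next 2 bits -> l2_idx = 1
  bottom 4 bits -> offset = 2

Answer: 0 1 2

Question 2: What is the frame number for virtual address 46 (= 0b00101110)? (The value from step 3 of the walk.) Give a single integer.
vaddr = 46: l1_idx=0, l2_idx=2
L1[0] = 2; L2[2][2] = 53

Answer: 53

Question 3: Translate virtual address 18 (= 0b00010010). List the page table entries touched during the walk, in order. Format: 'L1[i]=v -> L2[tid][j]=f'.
Answer: L1[0]=2 -> L2[2][1]=6

Derivation:
vaddr = 18 = 0b00010010
Split: l1_idx=0, l2_idx=1, offset=2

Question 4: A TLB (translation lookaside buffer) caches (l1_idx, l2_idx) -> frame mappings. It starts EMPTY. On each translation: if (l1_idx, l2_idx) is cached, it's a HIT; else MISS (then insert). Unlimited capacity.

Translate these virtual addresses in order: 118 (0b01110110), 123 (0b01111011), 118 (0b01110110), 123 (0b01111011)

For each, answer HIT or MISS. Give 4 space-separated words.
vaddr=118: (1,3) not in TLB -> MISS, insert
vaddr=123: (1,3) in TLB -> HIT
vaddr=118: (1,3) in TLB -> HIT
vaddr=123: (1,3) in TLB -> HIT

Answer: MISS HIT HIT HIT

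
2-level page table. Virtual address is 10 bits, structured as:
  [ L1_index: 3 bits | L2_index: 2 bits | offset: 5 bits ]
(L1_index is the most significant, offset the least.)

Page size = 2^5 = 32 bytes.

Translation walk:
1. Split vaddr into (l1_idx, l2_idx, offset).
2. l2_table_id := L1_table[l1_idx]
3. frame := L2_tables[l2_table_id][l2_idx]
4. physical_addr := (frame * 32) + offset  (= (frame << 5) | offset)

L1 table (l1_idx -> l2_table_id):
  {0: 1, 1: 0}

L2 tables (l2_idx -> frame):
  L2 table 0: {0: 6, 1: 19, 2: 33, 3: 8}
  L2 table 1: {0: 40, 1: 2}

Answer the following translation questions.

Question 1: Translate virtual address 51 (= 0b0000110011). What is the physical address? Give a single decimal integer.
vaddr = 51 = 0b0000110011
Split: l1_idx=0, l2_idx=1, offset=19
L1[0] = 1
L2[1][1] = 2
paddr = 2 * 32 + 19 = 83

Answer: 83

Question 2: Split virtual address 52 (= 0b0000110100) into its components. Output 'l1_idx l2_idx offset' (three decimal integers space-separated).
vaddr = 52 = 0b0000110100
  top 3 bits -> l1_idx = 0
  next 2 bits -> l2_idx = 1
  bottom 5 bits -> offset = 20

Answer: 0 1 20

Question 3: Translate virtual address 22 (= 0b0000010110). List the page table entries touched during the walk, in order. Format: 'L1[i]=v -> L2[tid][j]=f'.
vaddr = 22 = 0b0000010110
Split: l1_idx=0, l2_idx=0, offset=22

Answer: L1[0]=1 -> L2[1][0]=40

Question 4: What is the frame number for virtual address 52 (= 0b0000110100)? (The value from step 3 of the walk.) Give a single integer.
Answer: 2

Derivation:
vaddr = 52: l1_idx=0, l2_idx=1
L1[0] = 1; L2[1][1] = 2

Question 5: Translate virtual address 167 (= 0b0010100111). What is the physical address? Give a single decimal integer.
Answer: 615

Derivation:
vaddr = 167 = 0b0010100111
Split: l1_idx=1, l2_idx=1, offset=7
L1[1] = 0
L2[0][1] = 19
paddr = 19 * 32 + 7 = 615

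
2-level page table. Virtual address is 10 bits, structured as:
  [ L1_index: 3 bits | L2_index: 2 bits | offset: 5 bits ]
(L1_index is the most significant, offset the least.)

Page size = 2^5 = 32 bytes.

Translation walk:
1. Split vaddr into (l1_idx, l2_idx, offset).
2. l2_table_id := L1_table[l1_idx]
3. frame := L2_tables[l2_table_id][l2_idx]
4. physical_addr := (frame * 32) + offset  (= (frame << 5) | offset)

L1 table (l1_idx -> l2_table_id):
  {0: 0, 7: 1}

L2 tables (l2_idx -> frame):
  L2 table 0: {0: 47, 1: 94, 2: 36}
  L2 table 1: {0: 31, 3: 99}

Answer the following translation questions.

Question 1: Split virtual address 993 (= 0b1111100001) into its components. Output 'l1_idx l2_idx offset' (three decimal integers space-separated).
Answer: 7 3 1

Derivation:
vaddr = 993 = 0b1111100001
  top 3 bits -> l1_idx = 7
  next 2 bits -> l2_idx = 3
  bottom 5 bits -> offset = 1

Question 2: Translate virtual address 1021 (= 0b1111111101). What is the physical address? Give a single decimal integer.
vaddr = 1021 = 0b1111111101
Split: l1_idx=7, l2_idx=3, offset=29
L1[7] = 1
L2[1][3] = 99
paddr = 99 * 32 + 29 = 3197

Answer: 3197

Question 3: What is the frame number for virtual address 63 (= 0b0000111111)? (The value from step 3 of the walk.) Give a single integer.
Answer: 94

Derivation:
vaddr = 63: l1_idx=0, l2_idx=1
L1[0] = 0; L2[0][1] = 94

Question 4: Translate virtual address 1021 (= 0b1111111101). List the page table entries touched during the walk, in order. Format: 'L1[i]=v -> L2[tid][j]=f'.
Answer: L1[7]=1 -> L2[1][3]=99

Derivation:
vaddr = 1021 = 0b1111111101
Split: l1_idx=7, l2_idx=3, offset=29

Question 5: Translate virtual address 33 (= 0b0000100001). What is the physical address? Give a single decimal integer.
Answer: 3009

Derivation:
vaddr = 33 = 0b0000100001
Split: l1_idx=0, l2_idx=1, offset=1
L1[0] = 0
L2[0][1] = 94
paddr = 94 * 32 + 1 = 3009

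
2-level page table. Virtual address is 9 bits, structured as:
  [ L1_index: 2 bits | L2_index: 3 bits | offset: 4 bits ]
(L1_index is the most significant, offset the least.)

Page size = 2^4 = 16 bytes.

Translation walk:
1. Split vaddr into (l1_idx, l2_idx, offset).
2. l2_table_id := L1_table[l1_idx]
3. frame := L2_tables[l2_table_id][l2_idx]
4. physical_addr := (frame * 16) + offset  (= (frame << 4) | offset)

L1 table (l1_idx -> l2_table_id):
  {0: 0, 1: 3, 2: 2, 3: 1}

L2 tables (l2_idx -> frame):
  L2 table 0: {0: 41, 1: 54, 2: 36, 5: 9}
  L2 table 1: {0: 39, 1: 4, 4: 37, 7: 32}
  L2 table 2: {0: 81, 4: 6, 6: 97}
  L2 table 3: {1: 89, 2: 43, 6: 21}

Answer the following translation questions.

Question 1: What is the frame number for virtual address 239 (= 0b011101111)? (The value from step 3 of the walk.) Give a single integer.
Answer: 21

Derivation:
vaddr = 239: l1_idx=1, l2_idx=6
L1[1] = 3; L2[3][6] = 21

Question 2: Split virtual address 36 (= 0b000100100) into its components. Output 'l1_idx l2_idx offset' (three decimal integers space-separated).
vaddr = 36 = 0b000100100
  top 2 bits -> l1_idx = 0
  next 3 bits -> l2_idx = 2
  bottom 4 bits -> offset = 4

Answer: 0 2 4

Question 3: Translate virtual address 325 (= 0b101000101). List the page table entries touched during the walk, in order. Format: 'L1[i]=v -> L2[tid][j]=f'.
Answer: L1[2]=2 -> L2[2][4]=6

Derivation:
vaddr = 325 = 0b101000101
Split: l1_idx=2, l2_idx=4, offset=5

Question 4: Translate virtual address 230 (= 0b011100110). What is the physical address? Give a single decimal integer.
Answer: 342

Derivation:
vaddr = 230 = 0b011100110
Split: l1_idx=1, l2_idx=6, offset=6
L1[1] = 3
L2[3][6] = 21
paddr = 21 * 16 + 6 = 342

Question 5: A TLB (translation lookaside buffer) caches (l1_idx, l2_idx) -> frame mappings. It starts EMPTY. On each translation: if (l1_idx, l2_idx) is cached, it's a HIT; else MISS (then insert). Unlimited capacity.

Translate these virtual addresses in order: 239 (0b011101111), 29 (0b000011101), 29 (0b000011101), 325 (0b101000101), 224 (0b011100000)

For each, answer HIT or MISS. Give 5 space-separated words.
vaddr=239: (1,6) not in TLB -> MISS, insert
vaddr=29: (0,1) not in TLB -> MISS, insert
vaddr=29: (0,1) in TLB -> HIT
vaddr=325: (2,4) not in TLB -> MISS, insert
vaddr=224: (1,6) in TLB -> HIT

Answer: MISS MISS HIT MISS HIT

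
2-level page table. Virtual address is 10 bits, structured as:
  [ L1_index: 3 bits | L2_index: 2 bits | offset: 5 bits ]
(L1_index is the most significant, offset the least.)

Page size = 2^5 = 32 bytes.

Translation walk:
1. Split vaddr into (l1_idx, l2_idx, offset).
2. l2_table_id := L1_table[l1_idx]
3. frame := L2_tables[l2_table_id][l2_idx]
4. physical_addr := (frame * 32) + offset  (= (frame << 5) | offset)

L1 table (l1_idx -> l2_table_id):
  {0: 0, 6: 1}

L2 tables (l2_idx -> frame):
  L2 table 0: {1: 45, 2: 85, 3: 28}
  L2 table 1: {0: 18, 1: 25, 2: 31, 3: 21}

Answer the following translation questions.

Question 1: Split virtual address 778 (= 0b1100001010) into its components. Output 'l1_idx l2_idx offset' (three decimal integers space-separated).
vaddr = 778 = 0b1100001010
  top 3 bits -> l1_idx = 6
  next 2 bits -> l2_idx = 0
  bottom 5 bits -> offset = 10

Answer: 6 0 10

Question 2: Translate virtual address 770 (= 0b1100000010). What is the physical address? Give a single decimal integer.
vaddr = 770 = 0b1100000010
Split: l1_idx=6, l2_idx=0, offset=2
L1[6] = 1
L2[1][0] = 18
paddr = 18 * 32 + 2 = 578

Answer: 578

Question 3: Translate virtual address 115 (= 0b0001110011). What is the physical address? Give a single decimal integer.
Answer: 915

Derivation:
vaddr = 115 = 0b0001110011
Split: l1_idx=0, l2_idx=3, offset=19
L1[0] = 0
L2[0][3] = 28
paddr = 28 * 32 + 19 = 915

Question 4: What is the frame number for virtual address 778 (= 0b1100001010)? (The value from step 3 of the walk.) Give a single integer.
Answer: 18

Derivation:
vaddr = 778: l1_idx=6, l2_idx=0
L1[6] = 1; L2[1][0] = 18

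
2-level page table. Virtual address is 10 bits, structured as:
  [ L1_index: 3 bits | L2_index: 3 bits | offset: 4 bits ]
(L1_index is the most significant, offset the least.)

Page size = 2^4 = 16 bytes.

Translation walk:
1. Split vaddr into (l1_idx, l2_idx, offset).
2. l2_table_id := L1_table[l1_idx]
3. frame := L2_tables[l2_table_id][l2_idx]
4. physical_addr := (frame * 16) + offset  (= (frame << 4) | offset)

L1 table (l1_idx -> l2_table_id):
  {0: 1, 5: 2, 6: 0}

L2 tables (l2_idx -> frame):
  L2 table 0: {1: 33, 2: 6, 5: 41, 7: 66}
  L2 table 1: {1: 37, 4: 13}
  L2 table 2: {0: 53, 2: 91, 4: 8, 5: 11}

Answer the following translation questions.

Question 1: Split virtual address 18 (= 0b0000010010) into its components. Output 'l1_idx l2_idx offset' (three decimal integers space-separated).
Answer: 0 1 2

Derivation:
vaddr = 18 = 0b0000010010
  top 3 bits -> l1_idx = 0
  next 3 bits -> l2_idx = 1
  bottom 4 bits -> offset = 2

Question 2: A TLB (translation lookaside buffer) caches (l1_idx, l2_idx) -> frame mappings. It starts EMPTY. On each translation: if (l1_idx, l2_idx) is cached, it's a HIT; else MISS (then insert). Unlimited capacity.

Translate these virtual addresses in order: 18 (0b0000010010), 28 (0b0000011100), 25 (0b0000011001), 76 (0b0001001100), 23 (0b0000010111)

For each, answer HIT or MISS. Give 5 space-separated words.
vaddr=18: (0,1) not in TLB -> MISS, insert
vaddr=28: (0,1) in TLB -> HIT
vaddr=25: (0,1) in TLB -> HIT
vaddr=76: (0,4) not in TLB -> MISS, insert
vaddr=23: (0,1) in TLB -> HIT

Answer: MISS HIT HIT MISS HIT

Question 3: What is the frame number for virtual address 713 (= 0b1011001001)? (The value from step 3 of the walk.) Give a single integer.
vaddr = 713: l1_idx=5, l2_idx=4
L1[5] = 2; L2[2][4] = 8

Answer: 8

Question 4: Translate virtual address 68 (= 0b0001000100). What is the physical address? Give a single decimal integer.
vaddr = 68 = 0b0001000100
Split: l1_idx=0, l2_idx=4, offset=4
L1[0] = 1
L2[1][4] = 13
paddr = 13 * 16 + 4 = 212

Answer: 212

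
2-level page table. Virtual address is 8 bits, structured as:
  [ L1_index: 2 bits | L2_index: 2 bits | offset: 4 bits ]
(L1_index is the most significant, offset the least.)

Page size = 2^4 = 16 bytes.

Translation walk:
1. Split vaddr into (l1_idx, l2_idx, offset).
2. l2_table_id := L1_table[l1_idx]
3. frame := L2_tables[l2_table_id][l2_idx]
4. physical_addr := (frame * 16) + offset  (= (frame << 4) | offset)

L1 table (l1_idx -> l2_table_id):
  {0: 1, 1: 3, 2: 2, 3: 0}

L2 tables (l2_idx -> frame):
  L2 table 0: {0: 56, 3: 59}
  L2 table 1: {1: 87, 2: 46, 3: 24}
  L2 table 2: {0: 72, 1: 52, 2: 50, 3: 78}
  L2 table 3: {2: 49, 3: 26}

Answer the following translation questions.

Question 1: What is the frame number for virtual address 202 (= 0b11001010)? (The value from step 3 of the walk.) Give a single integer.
Answer: 56

Derivation:
vaddr = 202: l1_idx=3, l2_idx=0
L1[3] = 0; L2[0][0] = 56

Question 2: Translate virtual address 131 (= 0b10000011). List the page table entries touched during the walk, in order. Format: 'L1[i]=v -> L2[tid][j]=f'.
vaddr = 131 = 0b10000011
Split: l1_idx=2, l2_idx=0, offset=3

Answer: L1[2]=2 -> L2[2][0]=72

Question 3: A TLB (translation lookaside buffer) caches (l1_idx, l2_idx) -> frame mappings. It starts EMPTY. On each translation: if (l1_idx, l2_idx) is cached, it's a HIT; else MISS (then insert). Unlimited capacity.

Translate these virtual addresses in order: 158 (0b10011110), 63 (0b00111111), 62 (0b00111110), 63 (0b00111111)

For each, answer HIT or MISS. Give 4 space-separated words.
vaddr=158: (2,1) not in TLB -> MISS, insert
vaddr=63: (0,3) not in TLB -> MISS, insert
vaddr=62: (0,3) in TLB -> HIT
vaddr=63: (0,3) in TLB -> HIT

Answer: MISS MISS HIT HIT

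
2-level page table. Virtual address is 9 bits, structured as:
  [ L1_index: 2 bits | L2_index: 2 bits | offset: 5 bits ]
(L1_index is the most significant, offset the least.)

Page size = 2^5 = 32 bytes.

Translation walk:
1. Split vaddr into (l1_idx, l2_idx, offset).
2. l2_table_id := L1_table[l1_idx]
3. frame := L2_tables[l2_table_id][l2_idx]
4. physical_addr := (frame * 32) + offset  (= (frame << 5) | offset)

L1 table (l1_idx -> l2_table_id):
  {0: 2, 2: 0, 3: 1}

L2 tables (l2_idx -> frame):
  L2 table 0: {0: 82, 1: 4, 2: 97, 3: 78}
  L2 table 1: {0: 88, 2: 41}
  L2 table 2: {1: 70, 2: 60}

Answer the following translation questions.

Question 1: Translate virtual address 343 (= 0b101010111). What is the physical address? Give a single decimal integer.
Answer: 3127

Derivation:
vaddr = 343 = 0b101010111
Split: l1_idx=2, l2_idx=2, offset=23
L1[2] = 0
L2[0][2] = 97
paddr = 97 * 32 + 23 = 3127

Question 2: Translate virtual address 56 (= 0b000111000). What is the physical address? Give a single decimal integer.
vaddr = 56 = 0b000111000
Split: l1_idx=0, l2_idx=1, offset=24
L1[0] = 2
L2[2][1] = 70
paddr = 70 * 32 + 24 = 2264

Answer: 2264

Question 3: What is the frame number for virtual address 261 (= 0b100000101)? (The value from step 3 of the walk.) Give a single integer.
Answer: 82

Derivation:
vaddr = 261: l1_idx=2, l2_idx=0
L1[2] = 0; L2[0][0] = 82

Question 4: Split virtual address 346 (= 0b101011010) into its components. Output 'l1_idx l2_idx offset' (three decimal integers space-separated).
vaddr = 346 = 0b101011010
  top 2 bits -> l1_idx = 2
  next 2 bits -> l2_idx = 2
  bottom 5 bits -> offset = 26

Answer: 2 2 26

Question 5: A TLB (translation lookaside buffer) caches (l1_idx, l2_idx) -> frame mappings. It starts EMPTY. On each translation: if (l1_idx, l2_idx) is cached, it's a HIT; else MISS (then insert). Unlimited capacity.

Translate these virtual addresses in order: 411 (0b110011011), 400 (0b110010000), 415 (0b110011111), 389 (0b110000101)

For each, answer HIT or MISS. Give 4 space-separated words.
Answer: MISS HIT HIT HIT

Derivation:
vaddr=411: (3,0) not in TLB -> MISS, insert
vaddr=400: (3,0) in TLB -> HIT
vaddr=415: (3,0) in TLB -> HIT
vaddr=389: (3,0) in TLB -> HIT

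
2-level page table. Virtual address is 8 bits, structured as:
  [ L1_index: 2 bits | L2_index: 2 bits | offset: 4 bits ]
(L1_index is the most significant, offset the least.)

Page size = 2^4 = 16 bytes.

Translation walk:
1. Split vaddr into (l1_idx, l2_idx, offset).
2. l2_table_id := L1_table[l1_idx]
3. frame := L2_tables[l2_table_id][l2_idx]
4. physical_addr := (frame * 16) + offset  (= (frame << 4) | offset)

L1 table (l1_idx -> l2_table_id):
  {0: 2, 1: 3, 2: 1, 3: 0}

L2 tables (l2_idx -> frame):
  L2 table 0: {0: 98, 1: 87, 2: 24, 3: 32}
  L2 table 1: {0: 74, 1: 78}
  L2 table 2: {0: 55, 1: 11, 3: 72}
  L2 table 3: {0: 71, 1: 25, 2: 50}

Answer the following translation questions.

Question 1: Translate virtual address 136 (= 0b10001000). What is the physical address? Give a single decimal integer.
Answer: 1192

Derivation:
vaddr = 136 = 0b10001000
Split: l1_idx=2, l2_idx=0, offset=8
L1[2] = 1
L2[1][0] = 74
paddr = 74 * 16 + 8 = 1192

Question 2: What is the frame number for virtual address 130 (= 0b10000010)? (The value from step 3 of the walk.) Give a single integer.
Answer: 74

Derivation:
vaddr = 130: l1_idx=2, l2_idx=0
L1[2] = 1; L2[1][0] = 74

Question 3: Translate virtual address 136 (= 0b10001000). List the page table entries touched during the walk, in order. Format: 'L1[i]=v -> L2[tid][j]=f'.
vaddr = 136 = 0b10001000
Split: l1_idx=2, l2_idx=0, offset=8

Answer: L1[2]=1 -> L2[1][0]=74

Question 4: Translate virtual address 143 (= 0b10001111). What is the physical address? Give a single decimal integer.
Answer: 1199

Derivation:
vaddr = 143 = 0b10001111
Split: l1_idx=2, l2_idx=0, offset=15
L1[2] = 1
L2[1][0] = 74
paddr = 74 * 16 + 15 = 1199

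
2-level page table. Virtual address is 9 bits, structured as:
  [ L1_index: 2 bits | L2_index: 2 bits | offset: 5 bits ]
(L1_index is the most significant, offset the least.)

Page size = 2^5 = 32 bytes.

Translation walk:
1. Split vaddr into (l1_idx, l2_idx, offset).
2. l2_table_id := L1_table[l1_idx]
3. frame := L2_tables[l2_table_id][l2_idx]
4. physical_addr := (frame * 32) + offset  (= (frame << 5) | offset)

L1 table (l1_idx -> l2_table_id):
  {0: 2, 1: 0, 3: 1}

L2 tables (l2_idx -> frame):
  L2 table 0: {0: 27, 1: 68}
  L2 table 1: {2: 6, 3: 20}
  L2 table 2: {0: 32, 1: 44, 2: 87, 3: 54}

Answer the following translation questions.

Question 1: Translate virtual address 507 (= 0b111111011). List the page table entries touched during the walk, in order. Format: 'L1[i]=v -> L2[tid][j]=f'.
Answer: L1[3]=1 -> L2[1][3]=20

Derivation:
vaddr = 507 = 0b111111011
Split: l1_idx=3, l2_idx=3, offset=27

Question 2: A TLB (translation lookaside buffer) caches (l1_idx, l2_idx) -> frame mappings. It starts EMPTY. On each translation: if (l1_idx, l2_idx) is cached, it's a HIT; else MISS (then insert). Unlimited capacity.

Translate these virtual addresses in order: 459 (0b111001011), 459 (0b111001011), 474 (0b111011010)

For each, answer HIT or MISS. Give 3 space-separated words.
vaddr=459: (3,2) not in TLB -> MISS, insert
vaddr=459: (3,2) in TLB -> HIT
vaddr=474: (3,2) in TLB -> HIT

Answer: MISS HIT HIT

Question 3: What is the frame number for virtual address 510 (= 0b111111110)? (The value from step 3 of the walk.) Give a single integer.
vaddr = 510: l1_idx=3, l2_idx=3
L1[3] = 1; L2[1][3] = 20

Answer: 20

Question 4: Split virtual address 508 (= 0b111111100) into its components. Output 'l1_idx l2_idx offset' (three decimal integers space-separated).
Answer: 3 3 28

Derivation:
vaddr = 508 = 0b111111100
  top 2 bits -> l1_idx = 3
  next 2 bits -> l2_idx = 3
  bottom 5 bits -> offset = 28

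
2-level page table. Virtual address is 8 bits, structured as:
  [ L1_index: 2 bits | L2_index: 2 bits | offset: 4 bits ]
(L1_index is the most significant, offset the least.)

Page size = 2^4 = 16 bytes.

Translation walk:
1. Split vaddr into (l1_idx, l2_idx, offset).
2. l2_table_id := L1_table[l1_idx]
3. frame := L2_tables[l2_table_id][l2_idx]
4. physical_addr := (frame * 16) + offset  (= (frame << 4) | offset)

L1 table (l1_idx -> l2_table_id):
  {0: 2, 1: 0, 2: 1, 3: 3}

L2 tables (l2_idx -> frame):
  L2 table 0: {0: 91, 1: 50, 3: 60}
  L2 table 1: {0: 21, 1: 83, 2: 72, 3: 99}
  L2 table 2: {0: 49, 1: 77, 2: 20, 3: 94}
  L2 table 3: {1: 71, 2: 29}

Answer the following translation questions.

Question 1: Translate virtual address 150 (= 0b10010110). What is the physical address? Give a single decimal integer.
Answer: 1334

Derivation:
vaddr = 150 = 0b10010110
Split: l1_idx=2, l2_idx=1, offset=6
L1[2] = 1
L2[1][1] = 83
paddr = 83 * 16 + 6 = 1334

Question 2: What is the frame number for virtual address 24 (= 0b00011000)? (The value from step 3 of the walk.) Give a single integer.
Answer: 77

Derivation:
vaddr = 24: l1_idx=0, l2_idx=1
L1[0] = 2; L2[2][1] = 77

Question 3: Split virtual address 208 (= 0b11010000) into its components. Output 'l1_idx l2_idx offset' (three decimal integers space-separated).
vaddr = 208 = 0b11010000
  top 2 bits -> l1_idx = 3
  next 2 bits -> l2_idx = 1
  bottom 4 bits -> offset = 0

Answer: 3 1 0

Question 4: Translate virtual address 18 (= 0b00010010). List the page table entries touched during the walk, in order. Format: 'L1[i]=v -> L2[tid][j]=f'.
Answer: L1[0]=2 -> L2[2][1]=77

Derivation:
vaddr = 18 = 0b00010010
Split: l1_idx=0, l2_idx=1, offset=2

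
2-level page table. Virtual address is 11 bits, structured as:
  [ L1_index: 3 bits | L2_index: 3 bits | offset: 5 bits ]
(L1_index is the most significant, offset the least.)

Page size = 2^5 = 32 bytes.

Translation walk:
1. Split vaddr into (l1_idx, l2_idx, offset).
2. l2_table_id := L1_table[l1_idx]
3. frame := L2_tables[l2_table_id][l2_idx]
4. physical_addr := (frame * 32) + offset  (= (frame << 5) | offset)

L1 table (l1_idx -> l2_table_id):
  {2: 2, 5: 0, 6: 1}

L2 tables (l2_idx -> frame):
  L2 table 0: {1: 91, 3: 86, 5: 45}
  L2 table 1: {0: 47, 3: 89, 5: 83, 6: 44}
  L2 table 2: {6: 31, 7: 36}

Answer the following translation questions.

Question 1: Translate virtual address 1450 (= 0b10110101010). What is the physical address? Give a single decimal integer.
vaddr = 1450 = 0b10110101010
Split: l1_idx=5, l2_idx=5, offset=10
L1[5] = 0
L2[0][5] = 45
paddr = 45 * 32 + 10 = 1450

Answer: 1450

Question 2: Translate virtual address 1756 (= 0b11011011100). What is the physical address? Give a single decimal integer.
vaddr = 1756 = 0b11011011100
Split: l1_idx=6, l2_idx=6, offset=28
L1[6] = 1
L2[1][6] = 44
paddr = 44 * 32 + 28 = 1436

Answer: 1436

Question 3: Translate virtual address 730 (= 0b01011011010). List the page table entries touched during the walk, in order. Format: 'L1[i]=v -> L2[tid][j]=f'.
vaddr = 730 = 0b01011011010
Split: l1_idx=2, l2_idx=6, offset=26

Answer: L1[2]=2 -> L2[2][6]=31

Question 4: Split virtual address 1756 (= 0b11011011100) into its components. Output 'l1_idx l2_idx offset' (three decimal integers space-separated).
vaddr = 1756 = 0b11011011100
  top 3 bits -> l1_idx = 6
  next 3 bits -> l2_idx = 6
  bottom 5 bits -> offset = 28

Answer: 6 6 28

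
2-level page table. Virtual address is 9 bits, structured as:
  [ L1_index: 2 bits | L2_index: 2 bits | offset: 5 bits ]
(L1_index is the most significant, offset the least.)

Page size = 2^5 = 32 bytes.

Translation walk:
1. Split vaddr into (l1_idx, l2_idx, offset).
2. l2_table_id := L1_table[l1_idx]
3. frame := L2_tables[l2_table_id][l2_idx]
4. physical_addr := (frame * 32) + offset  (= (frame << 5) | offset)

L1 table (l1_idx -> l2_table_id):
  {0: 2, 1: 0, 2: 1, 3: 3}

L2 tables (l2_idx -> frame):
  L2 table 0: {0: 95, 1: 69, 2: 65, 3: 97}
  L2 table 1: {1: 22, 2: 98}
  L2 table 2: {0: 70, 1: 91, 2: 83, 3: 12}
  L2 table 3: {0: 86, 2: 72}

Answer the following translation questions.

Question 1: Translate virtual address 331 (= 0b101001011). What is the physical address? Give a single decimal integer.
vaddr = 331 = 0b101001011
Split: l1_idx=2, l2_idx=2, offset=11
L1[2] = 1
L2[1][2] = 98
paddr = 98 * 32 + 11 = 3147

Answer: 3147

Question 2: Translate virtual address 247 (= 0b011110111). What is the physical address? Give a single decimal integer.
vaddr = 247 = 0b011110111
Split: l1_idx=1, l2_idx=3, offset=23
L1[1] = 0
L2[0][3] = 97
paddr = 97 * 32 + 23 = 3127

Answer: 3127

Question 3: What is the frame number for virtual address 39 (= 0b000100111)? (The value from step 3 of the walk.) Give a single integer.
vaddr = 39: l1_idx=0, l2_idx=1
L1[0] = 2; L2[2][1] = 91

Answer: 91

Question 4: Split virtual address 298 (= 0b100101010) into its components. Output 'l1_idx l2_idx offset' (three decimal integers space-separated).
Answer: 2 1 10

Derivation:
vaddr = 298 = 0b100101010
  top 2 bits -> l1_idx = 2
  next 2 bits -> l2_idx = 1
  bottom 5 bits -> offset = 10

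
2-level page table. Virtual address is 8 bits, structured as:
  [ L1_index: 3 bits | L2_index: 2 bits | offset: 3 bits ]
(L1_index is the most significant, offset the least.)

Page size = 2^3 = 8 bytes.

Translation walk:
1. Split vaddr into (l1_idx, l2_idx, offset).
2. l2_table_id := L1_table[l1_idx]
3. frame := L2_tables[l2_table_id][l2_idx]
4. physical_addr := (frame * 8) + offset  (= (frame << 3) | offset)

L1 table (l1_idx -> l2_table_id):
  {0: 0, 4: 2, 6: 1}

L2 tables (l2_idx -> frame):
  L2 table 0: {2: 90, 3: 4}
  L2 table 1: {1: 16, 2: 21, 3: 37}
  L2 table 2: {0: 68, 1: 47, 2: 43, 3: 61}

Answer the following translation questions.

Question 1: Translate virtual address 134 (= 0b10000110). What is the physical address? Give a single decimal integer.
vaddr = 134 = 0b10000110
Split: l1_idx=4, l2_idx=0, offset=6
L1[4] = 2
L2[2][0] = 68
paddr = 68 * 8 + 6 = 550

Answer: 550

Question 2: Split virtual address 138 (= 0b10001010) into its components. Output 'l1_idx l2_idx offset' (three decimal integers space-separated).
vaddr = 138 = 0b10001010
  top 3 bits -> l1_idx = 4
  next 2 bits -> l2_idx = 1
  bottom 3 bits -> offset = 2

Answer: 4 1 2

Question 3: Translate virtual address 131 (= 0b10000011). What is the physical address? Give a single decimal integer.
vaddr = 131 = 0b10000011
Split: l1_idx=4, l2_idx=0, offset=3
L1[4] = 2
L2[2][0] = 68
paddr = 68 * 8 + 3 = 547

Answer: 547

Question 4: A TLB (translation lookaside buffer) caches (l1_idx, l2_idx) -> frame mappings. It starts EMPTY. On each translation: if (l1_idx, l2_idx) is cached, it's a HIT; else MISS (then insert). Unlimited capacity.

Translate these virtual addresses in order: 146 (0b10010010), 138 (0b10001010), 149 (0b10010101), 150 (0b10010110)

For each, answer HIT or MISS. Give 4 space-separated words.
vaddr=146: (4,2) not in TLB -> MISS, insert
vaddr=138: (4,1) not in TLB -> MISS, insert
vaddr=149: (4,2) in TLB -> HIT
vaddr=150: (4,2) in TLB -> HIT

Answer: MISS MISS HIT HIT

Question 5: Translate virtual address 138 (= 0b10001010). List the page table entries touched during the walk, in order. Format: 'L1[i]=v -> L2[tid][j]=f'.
Answer: L1[4]=2 -> L2[2][1]=47

Derivation:
vaddr = 138 = 0b10001010
Split: l1_idx=4, l2_idx=1, offset=2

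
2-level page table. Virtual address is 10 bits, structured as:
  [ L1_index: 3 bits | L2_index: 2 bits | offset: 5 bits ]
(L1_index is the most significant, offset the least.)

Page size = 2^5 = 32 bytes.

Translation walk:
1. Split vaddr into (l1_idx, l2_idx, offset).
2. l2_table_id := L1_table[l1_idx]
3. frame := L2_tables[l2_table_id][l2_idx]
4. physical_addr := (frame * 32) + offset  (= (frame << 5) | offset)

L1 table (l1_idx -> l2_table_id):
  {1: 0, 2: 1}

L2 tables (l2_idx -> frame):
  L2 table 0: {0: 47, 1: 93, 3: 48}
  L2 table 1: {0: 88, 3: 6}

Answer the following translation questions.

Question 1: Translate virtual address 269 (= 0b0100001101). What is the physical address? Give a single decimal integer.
vaddr = 269 = 0b0100001101
Split: l1_idx=2, l2_idx=0, offset=13
L1[2] = 1
L2[1][0] = 88
paddr = 88 * 32 + 13 = 2829

Answer: 2829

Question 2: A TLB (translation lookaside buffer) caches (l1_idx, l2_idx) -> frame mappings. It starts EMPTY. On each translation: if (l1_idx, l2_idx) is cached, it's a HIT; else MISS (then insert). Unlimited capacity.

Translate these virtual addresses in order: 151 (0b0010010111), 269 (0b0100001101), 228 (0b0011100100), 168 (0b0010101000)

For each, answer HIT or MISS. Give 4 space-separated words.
vaddr=151: (1,0) not in TLB -> MISS, insert
vaddr=269: (2,0) not in TLB -> MISS, insert
vaddr=228: (1,3) not in TLB -> MISS, insert
vaddr=168: (1,1) not in TLB -> MISS, insert

Answer: MISS MISS MISS MISS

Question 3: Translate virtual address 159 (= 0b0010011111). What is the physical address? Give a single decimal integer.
vaddr = 159 = 0b0010011111
Split: l1_idx=1, l2_idx=0, offset=31
L1[1] = 0
L2[0][0] = 47
paddr = 47 * 32 + 31 = 1535

Answer: 1535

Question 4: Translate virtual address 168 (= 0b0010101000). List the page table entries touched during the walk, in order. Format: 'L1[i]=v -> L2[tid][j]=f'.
vaddr = 168 = 0b0010101000
Split: l1_idx=1, l2_idx=1, offset=8

Answer: L1[1]=0 -> L2[0][1]=93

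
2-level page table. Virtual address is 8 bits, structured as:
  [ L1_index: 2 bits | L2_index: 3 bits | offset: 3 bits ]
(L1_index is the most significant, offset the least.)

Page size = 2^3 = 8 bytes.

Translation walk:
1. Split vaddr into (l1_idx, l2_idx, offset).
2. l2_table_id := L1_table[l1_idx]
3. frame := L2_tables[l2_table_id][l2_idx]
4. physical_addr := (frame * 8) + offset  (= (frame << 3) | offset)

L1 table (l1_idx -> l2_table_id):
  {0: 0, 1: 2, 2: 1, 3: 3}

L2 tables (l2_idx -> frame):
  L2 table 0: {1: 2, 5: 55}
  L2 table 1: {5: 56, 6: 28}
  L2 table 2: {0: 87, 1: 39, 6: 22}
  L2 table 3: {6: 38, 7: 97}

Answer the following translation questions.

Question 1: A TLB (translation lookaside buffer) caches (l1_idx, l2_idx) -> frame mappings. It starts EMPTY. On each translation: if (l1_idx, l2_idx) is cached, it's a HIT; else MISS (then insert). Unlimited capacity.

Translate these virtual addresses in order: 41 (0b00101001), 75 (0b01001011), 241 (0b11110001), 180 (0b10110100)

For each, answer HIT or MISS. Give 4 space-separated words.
Answer: MISS MISS MISS MISS

Derivation:
vaddr=41: (0,5) not in TLB -> MISS, insert
vaddr=75: (1,1) not in TLB -> MISS, insert
vaddr=241: (3,6) not in TLB -> MISS, insert
vaddr=180: (2,6) not in TLB -> MISS, insert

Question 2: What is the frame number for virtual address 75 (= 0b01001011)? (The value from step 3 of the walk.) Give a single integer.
Answer: 39

Derivation:
vaddr = 75: l1_idx=1, l2_idx=1
L1[1] = 2; L2[2][1] = 39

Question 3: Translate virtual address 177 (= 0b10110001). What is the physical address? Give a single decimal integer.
vaddr = 177 = 0b10110001
Split: l1_idx=2, l2_idx=6, offset=1
L1[2] = 1
L2[1][6] = 28
paddr = 28 * 8 + 1 = 225

Answer: 225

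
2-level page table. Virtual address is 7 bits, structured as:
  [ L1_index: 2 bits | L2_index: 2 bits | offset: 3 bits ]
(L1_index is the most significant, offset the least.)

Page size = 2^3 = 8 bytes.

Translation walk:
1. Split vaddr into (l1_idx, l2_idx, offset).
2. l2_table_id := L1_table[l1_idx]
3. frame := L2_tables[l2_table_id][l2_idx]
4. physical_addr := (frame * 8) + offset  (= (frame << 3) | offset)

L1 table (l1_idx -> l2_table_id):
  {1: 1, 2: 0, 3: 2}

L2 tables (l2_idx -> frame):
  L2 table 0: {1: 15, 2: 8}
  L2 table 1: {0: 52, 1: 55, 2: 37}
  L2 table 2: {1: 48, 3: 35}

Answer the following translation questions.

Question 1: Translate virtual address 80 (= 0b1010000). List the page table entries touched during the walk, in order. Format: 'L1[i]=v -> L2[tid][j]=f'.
vaddr = 80 = 0b1010000
Split: l1_idx=2, l2_idx=2, offset=0

Answer: L1[2]=0 -> L2[0][2]=8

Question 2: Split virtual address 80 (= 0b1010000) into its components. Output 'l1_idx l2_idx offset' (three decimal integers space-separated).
Answer: 2 2 0

Derivation:
vaddr = 80 = 0b1010000
  top 2 bits -> l1_idx = 2
  next 2 bits -> l2_idx = 2
  bottom 3 bits -> offset = 0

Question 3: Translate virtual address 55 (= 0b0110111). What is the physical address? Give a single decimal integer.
vaddr = 55 = 0b0110111
Split: l1_idx=1, l2_idx=2, offset=7
L1[1] = 1
L2[1][2] = 37
paddr = 37 * 8 + 7 = 303

Answer: 303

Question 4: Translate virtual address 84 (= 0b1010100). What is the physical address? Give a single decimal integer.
Answer: 68

Derivation:
vaddr = 84 = 0b1010100
Split: l1_idx=2, l2_idx=2, offset=4
L1[2] = 0
L2[0][2] = 8
paddr = 8 * 8 + 4 = 68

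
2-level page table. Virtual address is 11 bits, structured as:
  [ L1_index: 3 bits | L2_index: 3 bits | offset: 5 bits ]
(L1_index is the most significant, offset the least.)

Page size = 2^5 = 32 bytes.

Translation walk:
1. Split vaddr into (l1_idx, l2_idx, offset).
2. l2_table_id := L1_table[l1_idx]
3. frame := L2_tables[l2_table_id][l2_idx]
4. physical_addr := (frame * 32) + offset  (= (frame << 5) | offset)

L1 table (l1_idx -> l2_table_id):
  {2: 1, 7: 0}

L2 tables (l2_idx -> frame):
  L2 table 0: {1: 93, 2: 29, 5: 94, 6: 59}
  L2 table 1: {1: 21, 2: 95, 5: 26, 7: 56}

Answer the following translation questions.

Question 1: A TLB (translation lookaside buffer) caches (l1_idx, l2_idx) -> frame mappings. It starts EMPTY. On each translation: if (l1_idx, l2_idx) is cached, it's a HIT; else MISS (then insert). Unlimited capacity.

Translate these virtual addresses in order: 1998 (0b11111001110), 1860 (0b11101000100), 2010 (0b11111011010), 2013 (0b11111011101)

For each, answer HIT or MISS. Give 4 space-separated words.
Answer: MISS MISS HIT HIT

Derivation:
vaddr=1998: (7,6) not in TLB -> MISS, insert
vaddr=1860: (7,2) not in TLB -> MISS, insert
vaddr=2010: (7,6) in TLB -> HIT
vaddr=2013: (7,6) in TLB -> HIT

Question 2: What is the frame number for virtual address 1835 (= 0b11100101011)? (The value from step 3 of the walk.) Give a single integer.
vaddr = 1835: l1_idx=7, l2_idx=1
L1[7] = 0; L2[0][1] = 93

Answer: 93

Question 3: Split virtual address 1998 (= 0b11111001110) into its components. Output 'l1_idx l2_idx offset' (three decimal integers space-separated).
vaddr = 1998 = 0b11111001110
  top 3 bits -> l1_idx = 7
  next 3 bits -> l2_idx = 6
  bottom 5 bits -> offset = 14

Answer: 7 6 14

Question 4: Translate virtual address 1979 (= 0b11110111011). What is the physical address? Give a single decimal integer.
Answer: 3035

Derivation:
vaddr = 1979 = 0b11110111011
Split: l1_idx=7, l2_idx=5, offset=27
L1[7] = 0
L2[0][5] = 94
paddr = 94 * 32 + 27 = 3035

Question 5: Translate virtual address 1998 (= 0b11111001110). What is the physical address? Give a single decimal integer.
Answer: 1902

Derivation:
vaddr = 1998 = 0b11111001110
Split: l1_idx=7, l2_idx=6, offset=14
L1[7] = 0
L2[0][6] = 59
paddr = 59 * 32 + 14 = 1902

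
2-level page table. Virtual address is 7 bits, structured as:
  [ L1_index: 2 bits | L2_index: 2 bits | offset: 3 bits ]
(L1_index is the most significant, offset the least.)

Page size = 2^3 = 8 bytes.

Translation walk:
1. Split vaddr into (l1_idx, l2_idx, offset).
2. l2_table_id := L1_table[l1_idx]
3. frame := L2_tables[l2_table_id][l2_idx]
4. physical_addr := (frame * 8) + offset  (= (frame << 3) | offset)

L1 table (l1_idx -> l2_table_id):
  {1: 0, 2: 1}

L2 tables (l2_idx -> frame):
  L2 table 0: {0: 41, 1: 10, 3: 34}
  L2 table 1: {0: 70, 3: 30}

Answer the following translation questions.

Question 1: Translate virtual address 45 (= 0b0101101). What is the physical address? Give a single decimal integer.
Answer: 85

Derivation:
vaddr = 45 = 0b0101101
Split: l1_idx=1, l2_idx=1, offset=5
L1[1] = 0
L2[0][1] = 10
paddr = 10 * 8 + 5 = 85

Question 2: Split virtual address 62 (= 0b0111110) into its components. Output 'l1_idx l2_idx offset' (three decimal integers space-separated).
Answer: 1 3 6

Derivation:
vaddr = 62 = 0b0111110
  top 2 bits -> l1_idx = 1
  next 2 bits -> l2_idx = 3
  bottom 3 bits -> offset = 6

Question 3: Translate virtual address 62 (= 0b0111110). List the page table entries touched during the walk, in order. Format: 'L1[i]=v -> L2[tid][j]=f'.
vaddr = 62 = 0b0111110
Split: l1_idx=1, l2_idx=3, offset=6

Answer: L1[1]=0 -> L2[0][3]=34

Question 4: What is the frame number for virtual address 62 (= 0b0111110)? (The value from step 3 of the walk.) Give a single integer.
Answer: 34

Derivation:
vaddr = 62: l1_idx=1, l2_idx=3
L1[1] = 0; L2[0][3] = 34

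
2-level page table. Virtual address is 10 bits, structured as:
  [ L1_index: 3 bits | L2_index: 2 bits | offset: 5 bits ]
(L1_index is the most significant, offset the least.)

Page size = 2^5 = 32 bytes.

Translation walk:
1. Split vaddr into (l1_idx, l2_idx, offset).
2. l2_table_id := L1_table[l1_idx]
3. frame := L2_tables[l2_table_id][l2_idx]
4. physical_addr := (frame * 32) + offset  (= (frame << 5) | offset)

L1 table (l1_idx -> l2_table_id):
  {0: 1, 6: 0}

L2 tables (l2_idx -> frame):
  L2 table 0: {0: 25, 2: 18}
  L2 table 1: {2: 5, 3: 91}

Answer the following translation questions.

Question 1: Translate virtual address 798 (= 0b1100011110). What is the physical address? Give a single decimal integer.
vaddr = 798 = 0b1100011110
Split: l1_idx=6, l2_idx=0, offset=30
L1[6] = 0
L2[0][0] = 25
paddr = 25 * 32 + 30 = 830

Answer: 830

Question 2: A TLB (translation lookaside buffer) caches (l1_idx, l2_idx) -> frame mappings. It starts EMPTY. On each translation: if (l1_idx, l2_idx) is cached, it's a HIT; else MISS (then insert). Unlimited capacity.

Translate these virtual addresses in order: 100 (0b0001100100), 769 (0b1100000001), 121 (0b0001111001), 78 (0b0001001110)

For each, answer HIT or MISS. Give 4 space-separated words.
vaddr=100: (0,3) not in TLB -> MISS, insert
vaddr=769: (6,0) not in TLB -> MISS, insert
vaddr=121: (0,3) in TLB -> HIT
vaddr=78: (0,2) not in TLB -> MISS, insert

Answer: MISS MISS HIT MISS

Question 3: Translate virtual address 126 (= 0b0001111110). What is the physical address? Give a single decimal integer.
vaddr = 126 = 0b0001111110
Split: l1_idx=0, l2_idx=3, offset=30
L1[0] = 1
L2[1][3] = 91
paddr = 91 * 32 + 30 = 2942

Answer: 2942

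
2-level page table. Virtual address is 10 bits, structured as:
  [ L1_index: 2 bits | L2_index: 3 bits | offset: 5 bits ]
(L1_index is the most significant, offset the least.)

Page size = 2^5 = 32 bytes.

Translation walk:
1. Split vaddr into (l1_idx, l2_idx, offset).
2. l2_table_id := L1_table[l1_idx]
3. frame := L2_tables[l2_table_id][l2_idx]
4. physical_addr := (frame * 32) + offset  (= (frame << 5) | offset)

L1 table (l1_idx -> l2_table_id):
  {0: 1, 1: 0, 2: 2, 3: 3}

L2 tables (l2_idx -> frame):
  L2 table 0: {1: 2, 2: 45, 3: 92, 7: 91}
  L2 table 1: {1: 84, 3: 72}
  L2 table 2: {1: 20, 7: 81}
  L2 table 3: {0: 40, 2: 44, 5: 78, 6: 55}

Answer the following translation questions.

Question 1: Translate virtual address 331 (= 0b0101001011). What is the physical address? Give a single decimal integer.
Answer: 1451

Derivation:
vaddr = 331 = 0b0101001011
Split: l1_idx=1, l2_idx=2, offset=11
L1[1] = 0
L2[0][2] = 45
paddr = 45 * 32 + 11 = 1451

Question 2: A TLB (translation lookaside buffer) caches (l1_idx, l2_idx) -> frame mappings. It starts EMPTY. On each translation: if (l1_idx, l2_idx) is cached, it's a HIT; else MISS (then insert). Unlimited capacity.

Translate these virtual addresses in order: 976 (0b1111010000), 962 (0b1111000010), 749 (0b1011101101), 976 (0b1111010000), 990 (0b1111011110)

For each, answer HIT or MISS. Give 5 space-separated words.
Answer: MISS HIT MISS HIT HIT

Derivation:
vaddr=976: (3,6) not in TLB -> MISS, insert
vaddr=962: (3,6) in TLB -> HIT
vaddr=749: (2,7) not in TLB -> MISS, insert
vaddr=976: (3,6) in TLB -> HIT
vaddr=990: (3,6) in TLB -> HIT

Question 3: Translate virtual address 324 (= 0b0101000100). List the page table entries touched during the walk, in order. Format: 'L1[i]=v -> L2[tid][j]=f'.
Answer: L1[1]=0 -> L2[0][2]=45

Derivation:
vaddr = 324 = 0b0101000100
Split: l1_idx=1, l2_idx=2, offset=4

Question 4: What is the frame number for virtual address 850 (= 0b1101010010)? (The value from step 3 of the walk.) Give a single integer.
vaddr = 850: l1_idx=3, l2_idx=2
L1[3] = 3; L2[3][2] = 44

Answer: 44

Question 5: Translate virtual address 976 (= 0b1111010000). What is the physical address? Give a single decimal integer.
Answer: 1776

Derivation:
vaddr = 976 = 0b1111010000
Split: l1_idx=3, l2_idx=6, offset=16
L1[3] = 3
L2[3][6] = 55
paddr = 55 * 32 + 16 = 1776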